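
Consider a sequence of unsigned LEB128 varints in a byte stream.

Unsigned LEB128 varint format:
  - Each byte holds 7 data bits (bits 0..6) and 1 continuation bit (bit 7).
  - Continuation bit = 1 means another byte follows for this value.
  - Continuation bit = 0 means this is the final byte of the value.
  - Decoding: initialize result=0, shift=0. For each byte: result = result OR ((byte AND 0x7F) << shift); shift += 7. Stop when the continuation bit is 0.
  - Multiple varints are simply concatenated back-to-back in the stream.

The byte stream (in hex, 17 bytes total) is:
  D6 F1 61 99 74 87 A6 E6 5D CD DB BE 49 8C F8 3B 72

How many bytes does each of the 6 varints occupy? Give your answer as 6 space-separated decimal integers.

  byte[0]=0xD6 cont=1 payload=0x56=86: acc |= 86<<0 -> acc=86 shift=7
  byte[1]=0xF1 cont=1 payload=0x71=113: acc |= 113<<7 -> acc=14550 shift=14
  byte[2]=0x61 cont=0 payload=0x61=97: acc |= 97<<14 -> acc=1603798 shift=21 [end]
Varint 1: bytes[0:3] = D6 F1 61 -> value 1603798 (3 byte(s))
  byte[3]=0x99 cont=1 payload=0x19=25: acc |= 25<<0 -> acc=25 shift=7
  byte[4]=0x74 cont=0 payload=0x74=116: acc |= 116<<7 -> acc=14873 shift=14 [end]
Varint 2: bytes[3:5] = 99 74 -> value 14873 (2 byte(s))
  byte[5]=0x87 cont=1 payload=0x07=7: acc |= 7<<0 -> acc=7 shift=7
  byte[6]=0xA6 cont=1 payload=0x26=38: acc |= 38<<7 -> acc=4871 shift=14
  byte[7]=0xE6 cont=1 payload=0x66=102: acc |= 102<<14 -> acc=1676039 shift=21
  byte[8]=0x5D cont=0 payload=0x5D=93: acc |= 93<<21 -> acc=196711175 shift=28 [end]
Varint 3: bytes[5:9] = 87 A6 E6 5D -> value 196711175 (4 byte(s))
  byte[9]=0xCD cont=1 payload=0x4D=77: acc |= 77<<0 -> acc=77 shift=7
  byte[10]=0xDB cont=1 payload=0x5B=91: acc |= 91<<7 -> acc=11725 shift=14
  byte[11]=0xBE cont=1 payload=0x3E=62: acc |= 62<<14 -> acc=1027533 shift=21
  byte[12]=0x49 cont=0 payload=0x49=73: acc |= 73<<21 -> acc=154119629 shift=28 [end]
Varint 4: bytes[9:13] = CD DB BE 49 -> value 154119629 (4 byte(s))
  byte[13]=0x8C cont=1 payload=0x0C=12: acc |= 12<<0 -> acc=12 shift=7
  byte[14]=0xF8 cont=1 payload=0x78=120: acc |= 120<<7 -> acc=15372 shift=14
  byte[15]=0x3B cont=0 payload=0x3B=59: acc |= 59<<14 -> acc=982028 shift=21 [end]
Varint 5: bytes[13:16] = 8C F8 3B -> value 982028 (3 byte(s))
  byte[16]=0x72 cont=0 payload=0x72=114: acc |= 114<<0 -> acc=114 shift=7 [end]
Varint 6: bytes[16:17] = 72 -> value 114 (1 byte(s))

Answer: 3 2 4 4 3 1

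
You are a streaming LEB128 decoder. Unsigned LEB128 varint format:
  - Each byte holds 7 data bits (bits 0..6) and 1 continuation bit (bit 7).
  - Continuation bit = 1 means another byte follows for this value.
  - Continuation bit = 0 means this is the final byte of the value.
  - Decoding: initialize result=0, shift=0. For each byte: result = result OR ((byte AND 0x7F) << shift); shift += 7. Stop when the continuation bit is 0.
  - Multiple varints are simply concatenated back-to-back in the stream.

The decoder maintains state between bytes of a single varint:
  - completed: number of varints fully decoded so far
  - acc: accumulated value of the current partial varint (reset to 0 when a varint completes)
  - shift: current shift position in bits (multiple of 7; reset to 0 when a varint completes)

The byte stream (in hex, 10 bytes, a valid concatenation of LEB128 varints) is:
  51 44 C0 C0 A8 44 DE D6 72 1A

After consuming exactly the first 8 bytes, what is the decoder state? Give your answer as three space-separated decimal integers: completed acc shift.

Answer: 3 11102 14

Derivation:
byte[0]=0x51 cont=0 payload=0x51: varint #1 complete (value=81); reset -> completed=1 acc=0 shift=0
byte[1]=0x44 cont=0 payload=0x44: varint #2 complete (value=68); reset -> completed=2 acc=0 shift=0
byte[2]=0xC0 cont=1 payload=0x40: acc |= 64<<0 -> completed=2 acc=64 shift=7
byte[3]=0xC0 cont=1 payload=0x40: acc |= 64<<7 -> completed=2 acc=8256 shift=14
byte[4]=0xA8 cont=1 payload=0x28: acc |= 40<<14 -> completed=2 acc=663616 shift=21
byte[5]=0x44 cont=0 payload=0x44: varint #3 complete (value=143269952); reset -> completed=3 acc=0 shift=0
byte[6]=0xDE cont=1 payload=0x5E: acc |= 94<<0 -> completed=3 acc=94 shift=7
byte[7]=0xD6 cont=1 payload=0x56: acc |= 86<<7 -> completed=3 acc=11102 shift=14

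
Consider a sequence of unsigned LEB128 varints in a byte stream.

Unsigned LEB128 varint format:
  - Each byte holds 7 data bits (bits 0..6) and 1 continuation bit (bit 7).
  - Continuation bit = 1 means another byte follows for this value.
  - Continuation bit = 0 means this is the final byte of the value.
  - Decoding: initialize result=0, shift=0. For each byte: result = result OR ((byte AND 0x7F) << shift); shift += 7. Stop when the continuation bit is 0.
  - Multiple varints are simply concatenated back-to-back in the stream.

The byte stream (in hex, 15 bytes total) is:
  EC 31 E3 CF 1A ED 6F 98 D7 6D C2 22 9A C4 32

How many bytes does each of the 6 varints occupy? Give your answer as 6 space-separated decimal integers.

  byte[0]=0xEC cont=1 payload=0x6C=108: acc |= 108<<0 -> acc=108 shift=7
  byte[1]=0x31 cont=0 payload=0x31=49: acc |= 49<<7 -> acc=6380 shift=14 [end]
Varint 1: bytes[0:2] = EC 31 -> value 6380 (2 byte(s))
  byte[2]=0xE3 cont=1 payload=0x63=99: acc |= 99<<0 -> acc=99 shift=7
  byte[3]=0xCF cont=1 payload=0x4F=79: acc |= 79<<7 -> acc=10211 shift=14
  byte[4]=0x1A cont=0 payload=0x1A=26: acc |= 26<<14 -> acc=436195 shift=21 [end]
Varint 2: bytes[2:5] = E3 CF 1A -> value 436195 (3 byte(s))
  byte[5]=0xED cont=1 payload=0x6D=109: acc |= 109<<0 -> acc=109 shift=7
  byte[6]=0x6F cont=0 payload=0x6F=111: acc |= 111<<7 -> acc=14317 shift=14 [end]
Varint 3: bytes[5:7] = ED 6F -> value 14317 (2 byte(s))
  byte[7]=0x98 cont=1 payload=0x18=24: acc |= 24<<0 -> acc=24 shift=7
  byte[8]=0xD7 cont=1 payload=0x57=87: acc |= 87<<7 -> acc=11160 shift=14
  byte[9]=0x6D cont=0 payload=0x6D=109: acc |= 109<<14 -> acc=1797016 shift=21 [end]
Varint 4: bytes[7:10] = 98 D7 6D -> value 1797016 (3 byte(s))
  byte[10]=0xC2 cont=1 payload=0x42=66: acc |= 66<<0 -> acc=66 shift=7
  byte[11]=0x22 cont=0 payload=0x22=34: acc |= 34<<7 -> acc=4418 shift=14 [end]
Varint 5: bytes[10:12] = C2 22 -> value 4418 (2 byte(s))
  byte[12]=0x9A cont=1 payload=0x1A=26: acc |= 26<<0 -> acc=26 shift=7
  byte[13]=0xC4 cont=1 payload=0x44=68: acc |= 68<<7 -> acc=8730 shift=14
  byte[14]=0x32 cont=0 payload=0x32=50: acc |= 50<<14 -> acc=827930 shift=21 [end]
Varint 6: bytes[12:15] = 9A C4 32 -> value 827930 (3 byte(s))

Answer: 2 3 2 3 2 3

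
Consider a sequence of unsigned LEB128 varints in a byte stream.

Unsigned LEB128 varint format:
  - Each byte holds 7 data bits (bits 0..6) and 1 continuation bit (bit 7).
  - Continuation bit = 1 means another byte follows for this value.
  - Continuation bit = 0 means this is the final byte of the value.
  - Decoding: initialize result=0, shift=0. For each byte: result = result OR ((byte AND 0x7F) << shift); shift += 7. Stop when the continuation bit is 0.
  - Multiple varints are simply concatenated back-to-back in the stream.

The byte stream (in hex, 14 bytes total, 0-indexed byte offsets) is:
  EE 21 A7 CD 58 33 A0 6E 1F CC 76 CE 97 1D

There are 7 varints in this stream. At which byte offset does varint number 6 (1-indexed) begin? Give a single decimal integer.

  byte[0]=0xEE cont=1 payload=0x6E=110: acc |= 110<<0 -> acc=110 shift=7
  byte[1]=0x21 cont=0 payload=0x21=33: acc |= 33<<7 -> acc=4334 shift=14 [end]
Varint 1: bytes[0:2] = EE 21 -> value 4334 (2 byte(s))
  byte[2]=0xA7 cont=1 payload=0x27=39: acc |= 39<<0 -> acc=39 shift=7
  byte[3]=0xCD cont=1 payload=0x4D=77: acc |= 77<<7 -> acc=9895 shift=14
  byte[4]=0x58 cont=0 payload=0x58=88: acc |= 88<<14 -> acc=1451687 shift=21 [end]
Varint 2: bytes[2:5] = A7 CD 58 -> value 1451687 (3 byte(s))
  byte[5]=0x33 cont=0 payload=0x33=51: acc |= 51<<0 -> acc=51 shift=7 [end]
Varint 3: bytes[5:6] = 33 -> value 51 (1 byte(s))
  byte[6]=0xA0 cont=1 payload=0x20=32: acc |= 32<<0 -> acc=32 shift=7
  byte[7]=0x6E cont=0 payload=0x6E=110: acc |= 110<<7 -> acc=14112 shift=14 [end]
Varint 4: bytes[6:8] = A0 6E -> value 14112 (2 byte(s))
  byte[8]=0x1F cont=0 payload=0x1F=31: acc |= 31<<0 -> acc=31 shift=7 [end]
Varint 5: bytes[8:9] = 1F -> value 31 (1 byte(s))
  byte[9]=0xCC cont=1 payload=0x4C=76: acc |= 76<<0 -> acc=76 shift=7
  byte[10]=0x76 cont=0 payload=0x76=118: acc |= 118<<7 -> acc=15180 shift=14 [end]
Varint 6: bytes[9:11] = CC 76 -> value 15180 (2 byte(s))
  byte[11]=0xCE cont=1 payload=0x4E=78: acc |= 78<<0 -> acc=78 shift=7
  byte[12]=0x97 cont=1 payload=0x17=23: acc |= 23<<7 -> acc=3022 shift=14
  byte[13]=0x1D cont=0 payload=0x1D=29: acc |= 29<<14 -> acc=478158 shift=21 [end]
Varint 7: bytes[11:14] = CE 97 1D -> value 478158 (3 byte(s))

Answer: 9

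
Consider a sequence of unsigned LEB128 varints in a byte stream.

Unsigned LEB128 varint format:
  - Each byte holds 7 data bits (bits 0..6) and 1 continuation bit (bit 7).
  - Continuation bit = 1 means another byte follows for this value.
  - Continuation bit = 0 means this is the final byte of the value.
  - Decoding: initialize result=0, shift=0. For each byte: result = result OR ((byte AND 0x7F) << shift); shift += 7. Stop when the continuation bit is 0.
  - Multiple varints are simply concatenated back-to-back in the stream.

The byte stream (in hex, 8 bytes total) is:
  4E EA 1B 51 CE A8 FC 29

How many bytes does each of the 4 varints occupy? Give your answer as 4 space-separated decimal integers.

  byte[0]=0x4E cont=0 payload=0x4E=78: acc |= 78<<0 -> acc=78 shift=7 [end]
Varint 1: bytes[0:1] = 4E -> value 78 (1 byte(s))
  byte[1]=0xEA cont=1 payload=0x6A=106: acc |= 106<<0 -> acc=106 shift=7
  byte[2]=0x1B cont=0 payload=0x1B=27: acc |= 27<<7 -> acc=3562 shift=14 [end]
Varint 2: bytes[1:3] = EA 1B -> value 3562 (2 byte(s))
  byte[3]=0x51 cont=0 payload=0x51=81: acc |= 81<<0 -> acc=81 shift=7 [end]
Varint 3: bytes[3:4] = 51 -> value 81 (1 byte(s))
  byte[4]=0xCE cont=1 payload=0x4E=78: acc |= 78<<0 -> acc=78 shift=7
  byte[5]=0xA8 cont=1 payload=0x28=40: acc |= 40<<7 -> acc=5198 shift=14
  byte[6]=0xFC cont=1 payload=0x7C=124: acc |= 124<<14 -> acc=2036814 shift=21
  byte[7]=0x29 cont=0 payload=0x29=41: acc |= 41<<21 -> acc=88020046 shift=28 [end]
Varint 4: bytes[4:8] = CE A8 FC 29 -> value 88020046 (4 byte(s))

Answer: 1 2 1 4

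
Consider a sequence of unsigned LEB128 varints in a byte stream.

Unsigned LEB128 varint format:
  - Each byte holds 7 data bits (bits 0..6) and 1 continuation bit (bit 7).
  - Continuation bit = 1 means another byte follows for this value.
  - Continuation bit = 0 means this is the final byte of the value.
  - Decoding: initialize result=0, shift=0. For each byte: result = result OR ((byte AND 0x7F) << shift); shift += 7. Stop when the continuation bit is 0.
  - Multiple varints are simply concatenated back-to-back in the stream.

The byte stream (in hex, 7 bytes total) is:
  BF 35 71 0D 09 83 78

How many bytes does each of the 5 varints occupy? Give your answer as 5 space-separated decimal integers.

Answer: 2 1 1 1 2

Derivation:
  byte[0]=0xBF cont=1 payload=0x3F=63: acc |= 63<<0 -> acc=63 shift=7
  byte[1]=0x35 cont=0 payload=0x35=53: acc |= 53<<7 -> acc=6847 shift=14 [end]
Varint 1: bytes[0:2] = BF 35 -> value 6847 (2 byte(s))
  byte[2]=0x71 cont=0 payload=0x71=113: acc |= 113<<0 -> acc=113 shift=7 [end]
Varint 2: bytes[2:3] = 71 -> value 113 (1 byte(s))
  byte[3]=0x0D cont=0 payload=0x0D=13: acc |= 13<<0 -> acc=13 shift=7 [end]
Varint 3: bytes[3:4] = 0D -> value 13 (1 byte(s))
  byte[4]=0x09 cont=0 payload=0x09=9: acc |= 9<<0 -> acc=9 shift=7 [end]
Varint 4: bytes[4:5] = 09 -> value 9 (1 byte(s))
  byte[5]=0x83 cont=1 payload=0x03=3: acc |= 3<<0 -> acc=3 shift=7
  byte[6]=0x78 cont=0 payload=0x78=120: acc |= 120<<7 -> acc=15363 shift=14 [end]
Varint 5: bytes[5:7] = 83 78 -> value 15363 (2 byte(s))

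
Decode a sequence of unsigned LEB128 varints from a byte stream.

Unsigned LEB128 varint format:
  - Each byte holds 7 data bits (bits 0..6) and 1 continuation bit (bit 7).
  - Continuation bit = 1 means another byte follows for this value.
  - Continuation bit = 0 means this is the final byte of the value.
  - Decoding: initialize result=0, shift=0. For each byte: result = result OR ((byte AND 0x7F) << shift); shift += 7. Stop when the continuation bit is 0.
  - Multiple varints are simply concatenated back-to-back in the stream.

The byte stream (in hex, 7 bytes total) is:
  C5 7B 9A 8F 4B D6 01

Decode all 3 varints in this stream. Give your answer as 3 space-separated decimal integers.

Answer: 15813 1230746 214

Derivation:
  byte[0]=0xC5 cont=1 payload=0x45=69: acc |= 69<<0 -> acc=69 shift=7
  byte[1]=0x7B cont=0 payload=0x7B=123: acc |= 123<<7 -> acc=15813 shift=14 [end]
Varint 1: bytes[0:2] = C5 7B -> value 15813 (2 byte(s))
  byte[2]=0x9A cont=1 payload=0x1A=26: acc |= 26<<0 -> acc=26 shift=7
  byte[3]=0x8F cont=1 payload=0x0F=15: acc |= 15<<7 -> acc=1946 shift=14
  byte[4]=0x4B cont=0 payload=0x4B=75: acc |= 75<<14 -> acc=1230746 shift=21 [end]
Varint 2: bytes[2:5] = 9A 8F 4B -> value 1230746 (3 byte(s))
  byte[5]=0xD6 cont=1 payload=0x56=86: acc |= 86<<0 -> acc=86 shift=7
  byte[6]=0x01 cont=0 payload=0x01=1: acc |= 1<<7 -> acc=214 shift=14 [end]
Varint 3: bytes[5:7] = D6 01 -> value 214 (2 byte(s))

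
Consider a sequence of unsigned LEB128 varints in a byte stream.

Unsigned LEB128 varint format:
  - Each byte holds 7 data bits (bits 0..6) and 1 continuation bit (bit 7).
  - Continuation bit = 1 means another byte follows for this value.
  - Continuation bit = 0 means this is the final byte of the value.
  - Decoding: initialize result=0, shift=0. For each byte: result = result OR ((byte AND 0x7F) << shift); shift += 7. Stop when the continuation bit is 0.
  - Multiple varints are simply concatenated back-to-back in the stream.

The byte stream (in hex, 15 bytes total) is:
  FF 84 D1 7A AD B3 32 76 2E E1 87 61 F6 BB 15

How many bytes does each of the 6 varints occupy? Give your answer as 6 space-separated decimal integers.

  byte[0]=0xFF cont=1 payload=0x7F=127: acc |= 127<<0 -> acc=127 shift=7
  byte[1]=0x84 cont=1 payload=0x04=4: acc |= 4<<7 -> acc=639 shift=14
  byte[2]=0xD1 cont=1 payload=0x51=81: acc |= 81<<14 -> acc=1327743 shift=21
  byte[3]=0x7A cont=0 payload=0x7A=122: acc |= 122<<21 -> acc=257180287 shift=28 [end]
Varint 1: bytes[0:4] = FF 84 D1 7A -> value 257180287 (4 byte(s))
  byte[4]=0xAD cont=1 payload=0x2D=45: acc |= 45<<0 -> acc=45 shift=7
  byte[5]=0xB3 cont=1 payload=0x33=51: acc |= 51<<7 -> acc=6573 shift=14
  byte[6]=0x32 cont=0 payload=0x32=50: acc |= 50<<14 -> acc=825773 shift=21 [end]
Varint 2: bytes[4:7] = AD B3 32 -> value 825773 (3 byte(s))
  byte[7]=0x76 cont=0 payload=0x76=118: acc |= 118<<0 -> acc=118 shift=7 [end]
Varint 3: bytes[7:8] = 76 -> value 118 (1 byte(s))
  byte[8]=0x2E cont=0 payload=0x2E=46: acc |= 46<<0 -> acc=46 shift=7 [end]
Varint 4: bytes[8:9] = 2E -> value 46 (1 byte(s))
  byte[9]=0xE1 cont=1 payload=0x61=97: acc |= 97<<0 -> acc=97 shift=7
  byte[10]=0x87 cont=1 payload=0x07=7: acc |= 7<<7 -> acc=993 shift=14
  byte[11]=0x61 cont=0 payload=0x61=97: acc |= 97<<14 -> acc=1590241 shift=21 [end]
Varint 5: bytes[9:12] = E1 87 61 -> value 1590241 (3 byte(s))
  byte[12]=0xF6 cont=1 payload=0x76=118: acc |= 118<<0 -> acc=118 shift=7
  byte[13]=0xBB cont=1 payload=0x3B=59: acc |= 59<<7 -> acc=7670 shift=14
  byte[14]=0x15 cont=0 payload=0x15=21: acc |= 21<<14 -> acc=351734 shift=21 [end]
Varint 6: bytes[12:15] = F6 BB 15 -> value 351734 (3 byte(s))

Answer: 4 3 1 1 3 3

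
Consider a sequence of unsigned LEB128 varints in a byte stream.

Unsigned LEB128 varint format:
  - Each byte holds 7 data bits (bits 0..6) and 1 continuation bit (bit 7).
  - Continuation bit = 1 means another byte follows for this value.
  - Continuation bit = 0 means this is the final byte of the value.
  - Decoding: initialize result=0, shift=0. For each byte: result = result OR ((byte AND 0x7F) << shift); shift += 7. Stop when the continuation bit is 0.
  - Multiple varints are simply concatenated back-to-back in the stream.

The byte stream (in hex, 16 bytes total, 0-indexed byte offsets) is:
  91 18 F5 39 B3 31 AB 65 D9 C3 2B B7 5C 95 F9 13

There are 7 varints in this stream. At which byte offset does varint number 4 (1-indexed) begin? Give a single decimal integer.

  byte[0]=0x91 cont=1 payload=0x11=17: acc |= 17<<0 -> acc=17 shift=7
  byte[1]=0x18 cont=0 payload=0x18=24: acc |= 24<<7 -> acc=3089 shift=14 [end]
Varint 1: bytes[0:2] = 91 18 -> value 3089 (2 byte(s))
  byte[2]=0xF5 cont=1 payload=0x75=117: acc |= 117<<0 -> acc=117 shift=7
  byte[3]=0x39 cont=0 payload=0x39=57: acc |= 57<<7 -> acc=7413 shift=14 [end]
Varint 2: bytes[2:4] = F5 39 -> value 7413 (2 byte(s))
  byte[4]=0xB3 cont=1 payload=0x33=51: acc |= 51<<0 -> acc=51 shift=7
  byte[5]=0x31 cont=0 payload=0x31=49: acc |= 49<<7 -> acc=6323 shift=14 [end]
Varint 3: bytes[4:6] = B3 31 -> value 6323 (2 byte(s))
  byte[6]=0xAB cont=1 payload=0x2B=43: acc |= 43<<0 -> acc=43 shift=7
  byte[7]=0x65 cont=0 payload=0x65=101: acc |= 101<<7 -> acc=12971 shift=14 [end]
Varint 4: bytes[6:8] = AB 65 -> value 12971 (2 byte(s))
  byte[8]=0xD9 cont=1 payload=0x59=89: acc |= 89<<0 -> acc=89 shift=7
  byte[9]=0xC3 cont=1 payload=0x43=67: acc |= 67<<7 -> acc=8665 shift=14
  byte[10]=0x2B cont=0 payload=0x2B=43: acc |= 43<<14 -> acc=713177 shift=21 [end]
Varint 5: bytes[8:11] = D9 C3 2B -> value 713177 (3 byte(s))
  byte[11]=0xB7 cont=1 payload=0x37=55: acc |= 55<<0 -> acc=55 shift=7
  byte[12]=0x5C cont=0 payload=0x5C=92: acc |= 92<<7 -> acc=11831 shift=14 [end]
Varint 6: bytes[11:13] = B7 5C -> value 11831 (2 byte(s))
  byte[13]=0x95 cont=1 payload=0x15=21: acc |= 21<<0 -> acc=21 shift=7
  byte[14]=0xF9 cont=1 payload=0x79=121: acc |= 121<<7 -> acc=15509 shift=14
  byte[15]=0x13 cont=0 payload=0x13=19: acc |= 19<<14 -> acc=326805 shift=21 [end]
Varint 7: bytes[13:16] = 95 F9 13 -> value 326805 (3 byte(s))

Answer: 6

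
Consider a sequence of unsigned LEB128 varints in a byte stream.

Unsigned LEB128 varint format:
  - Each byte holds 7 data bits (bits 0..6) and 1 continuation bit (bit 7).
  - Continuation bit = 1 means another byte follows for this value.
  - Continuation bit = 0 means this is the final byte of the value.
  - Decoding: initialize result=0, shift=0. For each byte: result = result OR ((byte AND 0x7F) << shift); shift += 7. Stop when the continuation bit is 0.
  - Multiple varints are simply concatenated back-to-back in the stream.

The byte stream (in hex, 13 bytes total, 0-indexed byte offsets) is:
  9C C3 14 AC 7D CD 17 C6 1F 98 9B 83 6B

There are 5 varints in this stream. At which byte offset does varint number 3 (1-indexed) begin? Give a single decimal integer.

Answer: 5

Derivation:
  byte[0]=0x9C cont=1 payload=0x1C=28: acc |= 28<<0 -> acc=28 shift=7
  byte[1]=0xC3 cont=1 payload=0x43=67: acc |= 67<<7 -> acc=8604 shift=14
  byte[2]=0x14 cont=0 payload=0x14=20: acc |= 20<<14 -> acc=336284 shift=21 [end]
Varint 1: bytes[0:3] = 9C C3 14 -> value 336284 (3 byte(s))
  byte[3]=0xAC cont=1 payload=0x2C=44: acc |= 44<<0 -> acc=44 shift=7
  byte[4]=0x7D cont=0 payload=0x7D=125: acc |= 125<<7 -> acc=16044 shift=14 [end]
Varint 2: bytes[3:5] = AC 7D -> value 16044 (2 byte(s))
  byte[5]=0xCD cont=1 payload=0x4D=77: acc |= 77<<0 -> acc=77 shift=7
  byte[6]=0x17 cont=0 payload=0x17=23: acc |= 23<<7 -> acc=3021 shift=14 [end]
Varint 3: bytes[5:7] = CD 17 -> value 3021 (2 byte(s))
  byte[7]=0xC6 cont=1 payload=0x46=70: acc |= 70<<0 -> acc=70 shift=7
  byte[8]=0x1F cont=0 payload=0x1F=31: acc |= 31<<7 -> acc=4038 shift=14 [end]
Varint 4: bytes[7:9] = C6 1F -> value 4038 (2 byte(s))
  byte[9]=0x98 cont=1 payload=0x18=24: acc |= 24<<0 -> acc=24 shift=7
  byte[10]=0x9B cont=1 payload=0x1B=27: acc |= 27<<7 -> acc=3480 shift=14
  byte[11]=0x83 cont=1 payload=0x03=3: acc |= 3<<14 -> acc=52632 shift=21
  byte[12]=0x6B cont=0 payload=0x6B=107: acc |= 107<<21 -> acc=224447896 shift=28 [end]
Varint 5: bytes[9:13] = 98 9B 83 6B -> value 224447896 (4 byte(s))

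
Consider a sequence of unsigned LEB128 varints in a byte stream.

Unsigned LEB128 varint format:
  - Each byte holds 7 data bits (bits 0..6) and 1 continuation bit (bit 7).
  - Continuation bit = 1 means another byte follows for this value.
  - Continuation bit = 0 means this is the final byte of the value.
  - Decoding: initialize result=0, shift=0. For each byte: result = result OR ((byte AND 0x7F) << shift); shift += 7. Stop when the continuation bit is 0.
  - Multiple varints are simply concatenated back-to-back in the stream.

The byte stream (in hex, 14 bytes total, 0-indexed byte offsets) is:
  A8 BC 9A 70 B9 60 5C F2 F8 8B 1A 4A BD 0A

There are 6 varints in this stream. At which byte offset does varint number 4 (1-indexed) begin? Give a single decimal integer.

Answer: 7

Derivation:
  byte[0]=0xA8 cont=1 payload=0x28=40: acc |= 40<<0 -> acc=40 shift=7
  byte[1]=0xBC cont=1 payload=0x3C=60: acc |= 60<<7 -> acc=7720 shift=14
  byte[2]=0x9A cont=1 payload=0x1A=26: acc |= 26<<14 -> acc=433704 shift=21
  byte[3]=0x70 cont=0 payload=0x70=112: acc |= 112<<21 -> acc=235314728 shift=28 [end]
Varint 1: bytes[0:4] = A8 BC 9A 70 -> value 235314728 (4 byte(s))
  byte[4]=0xB9 cont=1 payload=0x39=57: acc |= 57<<0 -> acc=57 shift=7
  byte[5]=0x60 cont=0 payload=0x60=96: acc |= 96<<7 -> acc=12345 shift=14 [end]
Varint 2: bytes[4:6] = B9 60 -> value 12345 (2 byte(s))
  byte[6]=0x5C cont=0 payload=0x5C=92: acc |= 92<<0 -> acc=92 shift=7 [end]
Varint 3: bytes[6:7] = 5C -> value 92 (1 byte(s))
  byte[7]=0xF2 cont=1 payload=0x72=114: acc |= 114<<0 -> acc=114 shift=7
  byte[8]=0xF8 cont=1 payload=0x78=120: acc |= 120<<7 -> acc=15474 shift=14
  byte[9]=0x8B cont=1 payload=0x0B=11: acc |= 11<<14 -> acc=195698 shift=21
  byte[10]=0x1A cont=0 payload=0x1A=26: acc |= 26<<21 -> acc=54721650 shift=28 [end]
Varint 4: bytes[7:11] = F2 F8 8B 1A -> value 54721650 (4 byte(s))
  byte[11]=0x4A cont=0 payload=0x4A=74: acc |= 74<<0 -> acc=74 shift=7 [end]
Varint 5: bytes[11:12] = 4A -> value 74 (1 byte(s))
  byte[12]=0xBD cont=1 payload=0x3D=61: acc |= 61<<0 -> acc=61 shift=7
  byte[13]=0x0A cont=0 payload=0x0A=10: acc |= 10<<7 -> acc=1341 shift=14 [end]
Varint 6: bytes[12:14] = BD 0A -> value 1341 (2 byte(s))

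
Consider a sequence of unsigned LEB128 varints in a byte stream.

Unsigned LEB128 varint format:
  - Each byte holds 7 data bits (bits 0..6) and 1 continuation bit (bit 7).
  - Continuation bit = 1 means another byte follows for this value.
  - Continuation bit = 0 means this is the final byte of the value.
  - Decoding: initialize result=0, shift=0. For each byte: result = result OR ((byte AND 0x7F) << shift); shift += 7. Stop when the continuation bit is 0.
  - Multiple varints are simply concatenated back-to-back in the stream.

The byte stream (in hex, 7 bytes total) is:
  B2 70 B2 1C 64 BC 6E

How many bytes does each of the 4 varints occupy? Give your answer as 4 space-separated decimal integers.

  byte[0]=0xB2 cont=1 payload=0x32=50: acc |= 50<<0 -> acc=50 shift=7
  byte[1]=0x70 cont=0 payload=0x70=112: acc |= 112<<7 -> acc=14386 shift=14 [end]
Varint 1: bytes[0:2] = B2 70 -> value 14386 (2 byte(s))
  byte[2]=0xB2 cont=1 payload=0x32=50: acc |= 50<<0 -> acc=50 shift=7
  byte[3]=0x1C cont=0 payload=0x1C=28: acc |= 28<<7 -> acc=3634 shift=14 [end]
Varint 2: bytes[2:4] = B2 1C -> value 3634 (2 byte(s))
  byte[4]=0x64 cont=0 payload=0x64=100: acc |= 100<<0 -> acc=100 shift=7 [end]
Varint 3: bytes[4:5] = 64 -> value 100 (1 byte(s))
  byte[5]=0xBC cont=1 payload=0x3C=60: acc |= 60<<0 -> acc=60 shift=7
  byte[6]=0x6E cont=0 payload=0x6E=110: acc |= 110<<7 -> acc=14140 shift=14 [end]
Varint 4: bytes[5:7] = BC 6E -> value 14140 (2 byte(s))

Answer: 2 2 1 2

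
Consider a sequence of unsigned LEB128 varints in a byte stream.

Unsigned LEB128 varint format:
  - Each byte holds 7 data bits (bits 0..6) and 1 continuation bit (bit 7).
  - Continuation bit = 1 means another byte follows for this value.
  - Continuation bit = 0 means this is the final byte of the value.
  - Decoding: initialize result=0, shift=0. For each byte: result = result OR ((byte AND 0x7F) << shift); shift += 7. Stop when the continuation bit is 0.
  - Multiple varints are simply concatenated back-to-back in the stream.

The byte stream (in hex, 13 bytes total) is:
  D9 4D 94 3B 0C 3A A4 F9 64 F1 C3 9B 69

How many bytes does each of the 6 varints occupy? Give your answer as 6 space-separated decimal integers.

Answer: 2 2 1 1 3 4

Derivation:
  byte[0]=0xD9 cont=1 payload=0x59=89: acc |= 89<<0 -> acc=89 shift=7
  byte[1]=0x4D cont=0 payload=0x4D=77: acc |= 77<<7 -> acc=9945 shift=14 [end]
Varint 1: bytes[0:2] = D9 4D -> value 9945 (2 byte(s))
  byte[2]=0x94 cont=1 payload=0x14=20: acc |= 20<<0 -> acc=20 shift=7
  byte[3]=0x3B cont=0 payload=0x3B=59: acc |= 59<<7 -> acc=7572 shift=14 [end]
Varint 2: bytes[2:4] = 94 3B -> value 7572 (2 byte(s))
  byte[4]=0x0C cont=0 payload=0x0C=12: acc |= 12<<0 -> acc=12 shift=7 [end]
Varint 3: bytes[4:5] = 0C -> value 12 (1 byte(s))
  byte[5]=0x3A cont=0 payload=0x3A=58: acc |= 58<<0 -> acc=58 shift=7 [end]
Varint 4: bytes[5:6] = 3A -> value 58 (1 byte(s))
  byte[6]=0xA4 cont=1 payload=0x24=36: acc |= 36<<0 -> acc=36 shift=7
  byte[7]=0xF9 cont=1 payload=0x79=121: acc |= 121<<7 -> acc=15524 shift=14
  byte[8]=0x64 cont=0 payload=0x64=100: acc |= 100<<14 -> acc=1653924 shift=21 [end]
Varint 5: bytes[6:9] = A4 F9 64 -> value 1653924 (3 byte(s))
  byte[9]=0xF1 cont=1 payload=0x71=113: acc |= 113<<0 -> acc=113 shift=7
  byte[10]=0xC3 cont=1 payload=0x43=67: acc |= 67<<7 -> acc=8689 shift=14
  byte[11]=0x9B cont=1 payload=0x1B=27: acc |= 27<<14 -> acc=451057 shift=21
  byte[12]=0x69 cont=0 payload=0x69=105: acc |= 105<<21 -> acc=220652017 shift=28 [end]
Varint 6: bytes[9:13] = F1 C3 9B 69 -> value 220652017 (4 byte(s))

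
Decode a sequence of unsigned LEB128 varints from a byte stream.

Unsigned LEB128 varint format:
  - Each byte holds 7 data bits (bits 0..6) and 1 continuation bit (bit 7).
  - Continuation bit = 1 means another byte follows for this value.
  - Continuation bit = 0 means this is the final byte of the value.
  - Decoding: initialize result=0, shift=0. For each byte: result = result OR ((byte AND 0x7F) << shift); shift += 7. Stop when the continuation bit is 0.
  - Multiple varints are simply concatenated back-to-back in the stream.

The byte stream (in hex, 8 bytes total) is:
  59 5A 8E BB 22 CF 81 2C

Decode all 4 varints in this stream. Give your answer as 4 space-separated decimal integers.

  byte[0]=0x59 cont=0 payload=0x59=89: acc |= 89<<0 -> acc=89 shift=7 [end]
Varint 1: bytes[0:1] = 59 -> value 89 (1 byte(s))
  byte[1]=0x5A cont=0 payload=0x5A=90: acc |= 90<<0 -> acc=90 shift=7 [end]
Varint 2: bytes[1:2] = 5A -> value 90 (1 byte(s))
  byte[2]=0x8E cont=1 payload=0x0E=14: acc |= 14<<0 -> acc=14 shift=7
  byte[3]=0xBB cont=1 payload=0x3B=59: acc |= 59<<7 -> acc=7566 shift=14
  byte[4]=0x22 cont=0 payload=0x22=34: acc |= 34<<14 -> acc=564622 shift=21 [end]
Varint 3: bytes[2:5] = 8E BB 22 -> value 564622 (3 byte(s))
  byte[5]=0xCF cont=1 payload=0x4F=79: acc |= 79<<0 -> acc=79 shift=7
  byte[6]=0x81 cont=1 payload=0x01=1: acc |= 1<<7 -> acc=207 shift=14
  byte[7]=0x2C cont=0 payload=0x2C=44: acc |= 44<<14 -> acc=721103 shift=21 [end]
Varint 4: bytes[5:8] = CF 81 2C -> value 721103 (3 byte(s))

Answer: 89 90 564622 721103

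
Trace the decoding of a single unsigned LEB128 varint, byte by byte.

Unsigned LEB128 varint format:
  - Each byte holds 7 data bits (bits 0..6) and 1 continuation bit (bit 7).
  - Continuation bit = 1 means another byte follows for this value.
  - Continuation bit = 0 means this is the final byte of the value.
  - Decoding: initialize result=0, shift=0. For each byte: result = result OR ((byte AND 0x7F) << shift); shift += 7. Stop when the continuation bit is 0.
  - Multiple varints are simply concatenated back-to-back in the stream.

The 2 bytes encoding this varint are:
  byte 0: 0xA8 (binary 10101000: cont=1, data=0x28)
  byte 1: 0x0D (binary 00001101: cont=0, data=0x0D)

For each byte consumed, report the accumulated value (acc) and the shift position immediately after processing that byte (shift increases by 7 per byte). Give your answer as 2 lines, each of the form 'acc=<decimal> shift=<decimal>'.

byte 0=0xA8: payload=0x28=40, contrib = 40<<0 = 40; acc -> 40, shift -> 7
byte 1=0x0D: payload=0x0D=13, contrib = 13<<7 = 1664; acc -> 1704, shift -> 14

Answer: acc=40 shift=7
acc=1704 shift=14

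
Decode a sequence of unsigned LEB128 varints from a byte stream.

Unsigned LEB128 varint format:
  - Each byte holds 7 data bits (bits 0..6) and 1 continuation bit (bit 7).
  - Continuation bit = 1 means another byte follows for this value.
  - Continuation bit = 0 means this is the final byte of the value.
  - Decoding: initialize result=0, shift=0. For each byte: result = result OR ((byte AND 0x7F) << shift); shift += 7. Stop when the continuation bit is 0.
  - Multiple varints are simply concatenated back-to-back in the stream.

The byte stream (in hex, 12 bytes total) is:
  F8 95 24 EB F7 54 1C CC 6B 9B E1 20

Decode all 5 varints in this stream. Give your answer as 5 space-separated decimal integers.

  byte[0]=0xF8 cont=1 payload=0x78=120: acc |= 120<<0 -> acc=120 shift=7
  byte[1]=0x95 cont=1 payload=0x15=21: acc |= 21<<7 -> acc=2808 shift=14
  byte[2]=0x24 cont=0 payload=0x24=36: acc |= 36<<14 -> acc=592632 shift=21 [end]
Varint 1: bytes[0:3] = F8 95 24 -> value 592632 (3 byte(s))
  byte[3]=0xEB cont=1 payload=0x6B=107: acc |= 107<<0 -> acc=107 shift=7
  byte[4]=0xF7 cont=1 payload=0x77=119: acc |= 119<<7 -> acc=15339 shift=14
  byte[5]=0x54 cont=0 payload=0x54=84: acc |= 84<<14 -> acc=1391595 shift=21 [end]
Varint 2: bytes[3:6] = EB F7 54 -> value 1391595 (3 byte(s))
  byte[6]=0x1C cont=0 payload=0x1C=28: acc |= 28<<0 -> acc=28 shift=7 [end]
Varint 3: bytes[6:7] = 1C -> value 28 (1 byte(s))
  byte[7]=0xCC cont=1 payload=0x4C=76: acc |= 76<<0 -> acc=76 shift=7
  byte[8]=0x6B cont=0 payload=0x6B=107: acc |= 107<<7 -> acc=13772 shift=14 [end]
Varint 4: bytes[7:9] = CC 6B -> value 13772 (2 byte(s))
  byte[9]=0x9B cont=1 payload=0x1B=27: acc |= 27<<0 -> acc=27 shift=7
  byte[10]=0xE1 cont=1 payload=0x61=97: acc |= 97<<7 -> acc=12443 shift=14
  byte[11]=0x20 cont=0 payload=0x20=32: acc |= 32<<14 -> acc=536731 shift=21 [end]
Varint 5: bytes[9:12] = 9B E1 20 -> value 536731 (3 byte(s))

Answer: 592632 1391595 28 13772 536731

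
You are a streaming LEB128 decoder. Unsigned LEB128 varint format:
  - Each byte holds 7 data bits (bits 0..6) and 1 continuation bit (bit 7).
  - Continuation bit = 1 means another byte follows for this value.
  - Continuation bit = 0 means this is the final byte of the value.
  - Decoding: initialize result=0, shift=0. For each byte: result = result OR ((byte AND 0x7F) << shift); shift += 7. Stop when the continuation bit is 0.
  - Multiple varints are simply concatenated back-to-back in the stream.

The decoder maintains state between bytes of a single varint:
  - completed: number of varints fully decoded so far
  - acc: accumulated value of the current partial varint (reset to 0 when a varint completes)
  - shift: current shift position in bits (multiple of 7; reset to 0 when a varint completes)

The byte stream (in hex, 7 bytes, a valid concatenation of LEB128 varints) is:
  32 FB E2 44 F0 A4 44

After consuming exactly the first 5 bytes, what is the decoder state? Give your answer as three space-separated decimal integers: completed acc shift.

byte[0]=0x32 cont=0 payload=0x32: varint #1 complete (value=50); reset -> completed=1 acc=0 shift=0
byte[1]=0xFB cont=1 payload=0x7B: acc |= 123<<0 -> completed=1 acc=123 shift=7
byte[2]=0xE2 cont=1 payload=0x62: acc |= 98<<7 -> completed=1 acc=12667 shift=14
byte[3]=0x44 cont=0 payload=0x44: varint #2 complete (value=1126779); reset -> completed=2 acc=0 shift=0
byte[4]=0xF0 cont=1 payload=0x70: acc |= 112<<0 -> completed=2 acc=112 shift=7

Answer: 2 112 7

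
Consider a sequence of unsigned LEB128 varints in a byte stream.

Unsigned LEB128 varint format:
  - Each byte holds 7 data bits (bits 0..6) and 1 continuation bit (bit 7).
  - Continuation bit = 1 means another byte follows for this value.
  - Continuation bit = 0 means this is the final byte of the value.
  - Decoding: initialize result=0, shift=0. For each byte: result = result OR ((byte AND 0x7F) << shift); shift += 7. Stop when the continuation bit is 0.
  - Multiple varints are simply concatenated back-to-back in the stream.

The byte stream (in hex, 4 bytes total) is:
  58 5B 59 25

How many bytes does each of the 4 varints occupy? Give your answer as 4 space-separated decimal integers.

  byte[0]=0x58 cont=0 payload=0x58=88: acc |= 88<<0 -> acc=88 shift=7 [end]
Varint 1: bytes[0:1] = 58 -> value 88 (1 byte(s))
  byte[1]=0x5B cont=0 payload=0x5B=91: acc |= 91<<0 -> acc=91 shift=7 [end]
Varint 2: bytes[1:2] = 5B -> value 91 (1 byte(s))
  byte[2]=0x59 cont=0 payload=0x59=89: acc |= 89<<0 -> acc=89 shift=7 [end]
Varint 3: bytes[2:3] = 59 -> value 89 (1 byte(s))
  byte[3]=0x25 cont=0 payload=0x25=37: acc |= 37<<0 -> acc=37 shift=7 [end]
Varint 4: bytes[3:4] = 25 -> value 37 (1 byte(s))

Answer: 1 1 1 1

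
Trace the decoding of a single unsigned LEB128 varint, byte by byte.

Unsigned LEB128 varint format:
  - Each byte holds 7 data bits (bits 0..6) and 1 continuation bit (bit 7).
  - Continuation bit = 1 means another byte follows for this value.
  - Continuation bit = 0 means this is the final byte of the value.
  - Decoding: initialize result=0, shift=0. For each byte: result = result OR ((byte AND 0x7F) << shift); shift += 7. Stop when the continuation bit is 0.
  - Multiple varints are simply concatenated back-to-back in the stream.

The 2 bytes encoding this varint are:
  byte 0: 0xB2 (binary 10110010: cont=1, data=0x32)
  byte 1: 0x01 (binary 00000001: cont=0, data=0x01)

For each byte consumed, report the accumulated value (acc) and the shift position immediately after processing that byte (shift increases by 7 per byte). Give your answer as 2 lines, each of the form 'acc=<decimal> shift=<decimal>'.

Answer: acc=50 shift=7
acc=178 shift=14

Derivation:
byte 0=0xB2: payload=0x32=50, contrib = 50<<0 = 50; acc -> 50, shift -> 7
byte 1=0x01: payload=0x01=1, contrib = 1<<7 = 128; acc -> 178, shift -> 14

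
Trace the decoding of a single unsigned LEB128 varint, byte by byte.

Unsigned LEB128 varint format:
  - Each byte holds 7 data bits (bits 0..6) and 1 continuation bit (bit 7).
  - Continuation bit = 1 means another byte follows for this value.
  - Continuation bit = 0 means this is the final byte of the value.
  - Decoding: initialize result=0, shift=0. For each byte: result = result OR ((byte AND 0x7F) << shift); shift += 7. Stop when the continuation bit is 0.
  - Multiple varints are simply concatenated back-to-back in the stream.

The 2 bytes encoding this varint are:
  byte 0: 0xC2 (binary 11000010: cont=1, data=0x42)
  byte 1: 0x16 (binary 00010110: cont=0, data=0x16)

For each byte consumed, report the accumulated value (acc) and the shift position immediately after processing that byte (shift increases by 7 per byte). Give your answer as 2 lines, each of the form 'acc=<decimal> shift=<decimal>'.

byte 0=0xC2: payload=0x42=66, contrib = 66<<0 = 66; acc -> 66, shift -> 7
byte 1=0x16: payload=0x16=22, contrib = 22<<7 = 2816; acc -> 2882, shift -> 14

Answer: acc=66 shift=7
acc=2882 shift=14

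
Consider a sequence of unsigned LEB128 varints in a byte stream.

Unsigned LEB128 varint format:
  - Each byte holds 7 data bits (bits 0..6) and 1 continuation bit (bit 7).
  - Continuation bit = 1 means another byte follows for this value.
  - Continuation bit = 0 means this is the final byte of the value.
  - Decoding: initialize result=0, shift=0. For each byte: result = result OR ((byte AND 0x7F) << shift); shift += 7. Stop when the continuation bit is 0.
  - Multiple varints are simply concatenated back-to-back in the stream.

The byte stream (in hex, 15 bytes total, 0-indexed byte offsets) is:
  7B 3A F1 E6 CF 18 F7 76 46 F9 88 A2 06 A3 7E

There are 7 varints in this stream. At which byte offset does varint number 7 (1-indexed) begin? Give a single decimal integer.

  byte[0]=0x7B cont=0 payload=0x7B=123: acc |= 123<<0 -> acc=123 shift=7 [end]
Varint 1: bytes[0:1] = 7B -> value 123 (1 byte(s))
  byte[1]=0x3A cont=0 payload=0x3A=58: acc |= 58<<0 -> acc=58 shift=7 [end]
Varint 2: bytes[1:2] = 3A -> value 58 (1 byte(s))
  byte[2]=0xF1 cont=1 payload=0x71=113: acc |= 113<<0 -> acc=113 shift=7
  byte[3]=0xE6 cont=1 payload=0x66=102: acc |= 102<<7 -> acc=13169 shift=14
  byte[4]=0xCF cont=1 payload=0x4F=79: acc |= 79<<14 -> acc=1307505 shift=21
  byte[5]=0x18 cont=0 payload=0x18=24: acc |= 24<<21 -> acc=51639153 shift=28 [end]
Varint 3: bytes[2:6] = F1 E6 CF 18 -> value 51639153 (4 byte(s))
  byte[6]=0xF7 cont=1 payload=0x77=119: acc |= 119<<0 -> acc=119 shift=7
  byte[7]=0x76 cont=0 payload=0x76=118: acc |= 118<<7 -> acc=15223 shift=14 [end]
Varint 4: bytes[6:8] = F7 76 -> value 15223 (2 byte(s))
  byte[8]=0x46 cont=0 payload=0x46=70: acc |= 70<<0 -> acc=70 shift=7 [end]
Varint 5: bytes[8:9] = 46 -> value 70 (1 byte(s))
  byte[9]=0xF9 cont=1 payload=0x79=121: acc |= 121<<0 -> acc=121 shift=7
  byte[10]=0x88 cont=1 payload=0x08=8: acc |= 8<<7 -> acc=1145 shift=14
  byte[11]=0xA2 cont=1 payload=0x22=34: acc |= 34<<14 -> acc=558201 shift=21
  byte[12]=0x06 cont=0 payload=0x06=6: acc |= 6<<21 -> acc=13141113 shift=28 [end]
Varint 6: bytes[9:13] = F9 88 A2 06 -> value 13141113 (4 byte(s))
  byte[13]=0xA3 cont=1 payload=0x23=35: acc |= 35<<0 -> acc=35 shift=7
  byte[14]=0x7E cont=0 payload=0x7E=126: acc |= 126<<7 -> acc=16163 shift=14 [end]
Varint 7: bytes[13:15] = A3 7E -> value 16163 (2 byte(s))

Answer: 13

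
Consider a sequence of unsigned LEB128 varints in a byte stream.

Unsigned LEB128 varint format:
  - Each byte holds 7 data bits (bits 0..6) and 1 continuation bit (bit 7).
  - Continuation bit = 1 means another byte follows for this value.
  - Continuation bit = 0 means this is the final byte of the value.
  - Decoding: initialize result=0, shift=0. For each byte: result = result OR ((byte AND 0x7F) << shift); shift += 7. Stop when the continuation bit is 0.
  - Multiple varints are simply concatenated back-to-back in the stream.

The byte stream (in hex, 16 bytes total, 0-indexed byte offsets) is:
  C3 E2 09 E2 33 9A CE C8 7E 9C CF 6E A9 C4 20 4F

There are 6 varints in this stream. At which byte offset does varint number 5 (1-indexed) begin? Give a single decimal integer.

  byte[0]=0xC3 cont=1 payload=0x43=67: acc |= 67<<0 -> acc=67 shift=7
  byte[1]=0xE2 cont=1 payload=0x62=98: acc |= 98<<7 -> acc=12611 shift=14
  byte[2]=0x09 cont=0 payload=0x09=9: acc |= 9<<14 -> acc=160067 shift=21 [end]
Varint 1: bytes[0:3] = C3 E2 09 -> value 160067 (3 byte(s))
  byte[3]=0xE2 cont=1 payload=0x62=98: acc |= 98<<0 -> acc=98 shift=7
  byte[4]=0x33 cont=0 payload=0x33=51: acc |= 51<<7 -> acc=6626 shift=14 [end]
Varint 2: bytes[3:5] = E2 33 -> value 6626 (2 byte(s))
  byte[5]=0x9A cont=1 payload=0x1A=26: acc |= 26<<0 -> acc=26 shift=7
  byte[6]=0xCE cont=1 payload=0x4E=78: acc |= 78<<7 -> acc=10010 shift=14
  byte[7]=0xC8 cont=1 payload=0x48=72: acc |= 72<<14 -> acc=1189658 shift=21
  byte[8]=0x7E cont=0 payload=0x7E=126: acc |= 126<<21 -> acc=265430810 shift=28 [end]
Varint 3: bytes[5:9] = 9A CE C8 7E -> value 265430810 (4 byte(s))
  byte[9]=0x9C cont=1 payload=0x1C=28: acc |= 28<<0 -> acc=28 shift=7
  byte[10]=0xCF cont=1 payload=0x4F=79: acc |= 79<<7 -> acc=10140 shift=14
  byte[11]=0x6E cont=0 payload=0x6E=110: acc |= 110<<14 -> acc=1812380 shift=21 [end]
Varint 4: bytes[9:12] = 9C CF 6E -> value 1812380 (3 byte(s))
  byte[12]=0xA9 cont=1 payload=0x29=41: acc |= 41<<0 -> acc=41 shift=7
  byte[13]=0xC4 cont=1 payload=0x44=68: acc |= 68<<7 -> acc=8745 shift=14
  byte[14]=0x20 cont=0 payload=0x20=32: acc |= 32<<14 -> acc=533033 shift=21 [end]
Varint 5: bytes[12:15] = A9 C4 20 -> value 533033 (3 byte(s))
  byte[15]=0x4F cont=0 payload=0x4F=79: acc |= 79<<0 -> acc=79 shift=7 [end]
Varint 6: bytes[15:16] = 4F -> value 79 (1 byte(s))

Answer: 12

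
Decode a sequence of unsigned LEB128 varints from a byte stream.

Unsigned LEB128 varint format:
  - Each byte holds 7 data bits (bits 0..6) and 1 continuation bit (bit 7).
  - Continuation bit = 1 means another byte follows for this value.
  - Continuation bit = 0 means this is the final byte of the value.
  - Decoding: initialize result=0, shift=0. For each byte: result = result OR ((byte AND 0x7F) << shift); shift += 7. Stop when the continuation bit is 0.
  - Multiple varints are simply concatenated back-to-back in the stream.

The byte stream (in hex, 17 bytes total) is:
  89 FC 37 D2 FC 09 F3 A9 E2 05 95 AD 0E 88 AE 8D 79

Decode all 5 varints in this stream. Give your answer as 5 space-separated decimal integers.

Answer: 917001 163410 12096755 235157 253974280

Derivation:
  byte[0]=0x89 cont=1 payload=0x09=9: acc |= 9<<0 -> acc=9 shift=7
  byte[1]=0xFC cont=1 payload=0x7C=124: acc |= 124<<7 -> acc=15881 shift=14
  byte[2]=0x37 cont=0 payload=0x37=55: acc |= 55<<14 -> acc=917001 shift=21 [end]
Varint 1: bytes[0:3] = 89 FC 37 -> value 917001 (3 byte(s))
  byte[3]=0xD2 cont=1 payload=0x52=82: acc |= 82<<0 -> acc=82 shift=7
  byte[4]=0xFC cont=1 payload=0x7C=124: acc |= 124<<7 -> acc=15954 shift=14
  byte[5]=0x09 cont=0 payload=0x09=9: acc |= 9<<14 -> acc=163410 shift=21 [end]
Varint 2: bytes[3:6] = D2 FC 09 -> value 163410 (3 byte(s))
  byte[6]=0xF3 cont=1 payload=0x73=115: acc |= 115<<0 -> acc=115 shift=7
  byte[7]=0xA9 cont=1 payload=0x29=41: acc |= 41<<7 -> acc=5363 shift=14
  byte[8]=0xE2 cont=1 payload=0x62=98: acc |= 98<<14 -> acc=1610995 shift=21
  byte[9]=0x05 cont=0 payload=0x05=5: acc |= 5<<21 -> acc=12096755 shift=28 [end]
Varint 3: bytes[6:10] = F3 A9 E2 05 -> value 12096755 (4 byte(s))
  byte[10]=0x95 cont=1 payload=0x15=21: acc |= 21<<0 -> acc=21 shift=7
  byte[11]=0xAD cont=1 payload=0x2D=45: acc |= 45<<7 -> acc=5781 shift=14
  byte[12]=0x0E cont=0 payload=0x0E=14: acc |= 14<<14 -> acc=235157 shift=21 [end]
Varint 4: bytes[10:13] = 95 AD 0E -> value 235157 (3 byte(s))
  byte[13]=0x88 cont=1 payload=0x08=8: acc |= 8<<0 -> acc=8 shift=7
  byte[14]=0xAE cont=1 payload=0x2E=46: acc |= 46<<7 -> acc=5896 shift=14
  byte[15]=0x8D cont=1 payload=0x0D=13: acc |= 13<<14 -> acc=218888 shift=21
  byte[16]=0x79 cont=0 payload=0x79=121: acc |= 121<<21 -> acc=253974280 shift=28 [end]
Varint 5: bytes[13:17] = 88 AE 8D 79 -> value 253974280 (4 byte(s))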